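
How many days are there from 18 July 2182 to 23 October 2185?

July 18, 2182 → July 18, 2183: 365 days.
July 18, 2183 → July 18, 2184: 366 days (2184 is a leap year).
July 18, 2184 → July 18, 2185: 365 days.
July 2185: 31 − 18 = 13 days remain.
Then August (31), September (30): 31 + 30 = 61 days.
October 1–23, 2185: 23 days.
Residual: 97 days.
Total: 1193 days.

1193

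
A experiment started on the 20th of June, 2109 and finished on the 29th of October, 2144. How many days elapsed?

From June 20, 2109 to June 20, 2144: 35 years, of which 9 contain a Feb 29 — 26×365 + 9×366 = 12784 days.
June 2144: 30 − 20 = 10 days remain.
Then July (31), August (31), September (30): 31 + 31 + 30 = 92 days.
October 1–29, 2144: 29 days.
Residual: 131 days.
Total: 12915 days.

12915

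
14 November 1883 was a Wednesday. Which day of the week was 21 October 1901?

From November 14, 1883 to November 14, 1900: 17 years, of which 4 contain a Feb 29 — 13×365 + 4×366 = 6209 days.
(1900 is not a leap year (divisible by 100 but not 400).)
November 1900: 30 − 14 = 16 days remain.
Then 10 full months totalling 304 days.
October 1–21, 1901: 21 days.
Residual: 341 days.
Total: 6550 days.
6550 mod 7 = 5, so 5 days after Wednesday is Monday.

Monday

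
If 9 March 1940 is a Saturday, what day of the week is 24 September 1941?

Wednesday

March 9, 1940 → March 9, 1941: 365 days.
March 1941: 31 − 9 = 22 days remain.
Then April (30), May (31), June (30), July (31), August (31): 30 + 31 + 30 + 31 + 31 = 153 days.
September 1–24, 1941: 24 days.
Residual: 199 days.
Total: 564 days.
564 mod 7 = 4, so 4 days after Saturday is Wednesday.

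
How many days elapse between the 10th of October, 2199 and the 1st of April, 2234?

12591

From October 10, 2199 to October 10, 2233: 34 years, of which 8 contain a Feb 29 — 26×365 + 8×366 = 12418 days.
(2200 is not a leap year (divisible by 100 but not 400).)
October 2233: 31 − 10 = 21 days remain.
Then November (30), December (31), January (31), February 2234 (28), March (31): 30 + 31 + 31 + 28 + 31 = 151 days.
April 1, 2234: 1 day.
Residual: 173 days.
Total: 12591 days.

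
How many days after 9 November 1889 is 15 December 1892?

Day-of-year of November 9, 1889: 313.
Day-of-year of December 15, 1892: 350.
1889 has 365 days, so 365 − 313 = 52 days remain in 1889.
Full years: 1890: 365; 1891: 365. Sum = 730.
Total: 52 + 730 + 350 = 1132 days.

1132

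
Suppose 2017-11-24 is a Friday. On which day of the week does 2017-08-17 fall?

Count forward from the earlier date (August 17, 2017) to the later (November 24, 2017):
August 2017: 31 − 17 = 14 days remain.
Then September (30), October (31): 30 + 31 = 61 days.
November 1–24, 2017: 24 days.
Total: 14 + 61 + 24 = 99 days.
99 mod 7 = 1, so 1 day before Friday is Thursday.

Thursday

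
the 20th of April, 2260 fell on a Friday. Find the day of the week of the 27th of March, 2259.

Sunday

Count forward from the earlier date (March 27, 2259) to the later (April 20, 2260):
Day-of-year of March 27, 2259: 86.
Day-of-year of April 20, 2260: 111.
2259 has 365 days, so 365 − 86 = 279 days remain in 2259.
Total: 279 + 111 = 390 days.
390 mod 7 = 5, so 5 days before Friday is Sunday.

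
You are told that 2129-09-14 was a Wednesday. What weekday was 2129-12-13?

Tuesday

September 2129: 30 − 14 = 16 days remain.
Then October (31), November (30): 31 + 30 = 61 days.
December 1–13, 2129: 13 days.
Total: 16 + 61 + 13 = 90 days.
90 mod 7 = 6, so 6 days after Wednesday is Tuesday.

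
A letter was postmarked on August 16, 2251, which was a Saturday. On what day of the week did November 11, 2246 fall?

Wednesday

Count forward from the earlier date (November 11, 2246) to the later (August 16, 2251):
November 11, 2246 → November 11, 2247: 365 days.
November 11, 2247 → November 11, 2248: 366 days (2248 is a leap year).
November 11, 2248 → November 11, 2249: 365 days.
November 11, 2249 → November 11, 2250: 365 days.
November 2250: 30 − 11 = 19 days remain.
Then December (31), January (31), February 2251 (28), March (31), April (30), May (31), June (30), July (31): 31 + 31 + 28 + 31 + 30 + 31 + 30 + 31 = 243 days.
August 1–16, 2251: 16 days.
Residual: 278 days.
Total: 1739 days.
1739 mod 7 = 3, so 3 days before Saturday is Wednesday.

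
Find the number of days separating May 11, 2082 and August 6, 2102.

Day-of-year of May 11, 2082: 131.
Day-of-year of August 6, 2102: 218.
2082 has 365 days, so 365 − 131 = 234 days remain in 2082.
Full years 2083–2101: 15 common + 4 leap = 15×365 + 4×366 = 6939 days.
Total: 234 + 6939 + 218 = 7391 days.

7391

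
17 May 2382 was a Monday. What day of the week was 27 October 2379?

Count forward from the earlier date (October 27, 2379) to the later (May 17, 2382):
Day-of-year of October 27, 2379: 300.
Day-of-year of May 17, 2382: 137.
2379 has 365 days, so 365 − 300 = 65 days remain in 2379.
Full years: 2380: 366; 2381: 365. Sum = 731.
Total: 65 + 731 + 137 = 933 days.
933 mod 7 = 2, so 2 days before Monday is Saturday.

Saturday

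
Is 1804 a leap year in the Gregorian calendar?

Yes

1804 is a leap year.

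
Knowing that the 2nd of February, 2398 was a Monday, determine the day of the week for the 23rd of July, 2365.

Friday

Count forward from the earlier date (July 23, 2365) to the later (February 2, 2398):
From July 23, 2365 to July 23, 2397: 32 years, of which 8 contain a Feb 29 — 24×365 + 8×366 = 11688 days.
July 2397: 31 − 23 = 8 days remain.
Then August (31), September (30), October (31), November (30), December (31), January (31): 31 + 30 + 31 + 30 + 31 + 31 = 184 days.
February 1–2, 2398: 2 days (2398 is not a leap year).
Residual: 194 days.
Total: 11882 days.
11882 mod 7 = 3, so 3 days before Monday is Friday.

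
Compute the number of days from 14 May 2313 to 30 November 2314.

May 14, 2313 → May 14, 2314: 365 days.
May 2314: 31 − 14 = 17 days remain.
Then June (30), July (31), August (31), September (30), October (31): 30 + 31 + 31 + 30 + 31 = 153 days.
November 1–30, 2314: 30 days.
Residual: 200 days.
Total: 565 days.

565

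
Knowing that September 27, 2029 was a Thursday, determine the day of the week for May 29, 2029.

Tuesday

Count forward from the earlier date (May 29, 2029) to the later (September 27, 2029):
May 2029: 31 − 29 = 2 days remain.
Then June (30), July (31), August (31): 30 + 31 + 31 = 92 days.
September 1–27, 2029: 27 days.
Total: 2 + 92 + 27 = 121 days.
121 mod 7 = 2, so 2 days before Thursday is Tuesday.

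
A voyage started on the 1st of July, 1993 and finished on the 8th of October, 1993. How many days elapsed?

99

July 1993: 31 − 1 = 30 days remain.
Then August (31), September (30): 31 + 30 = 61 days.
October 1–8, 1993: 8 days.
Total: 30 + 61 + 8 = 99 days.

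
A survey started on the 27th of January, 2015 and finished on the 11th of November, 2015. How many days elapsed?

January 2015: 31 − 27 = 4 days remain.
Then 9 full months totalling 273 days.
November 1–11, 2015: 11 days.
Total: 4 + 273 + 11 = 288 days.

288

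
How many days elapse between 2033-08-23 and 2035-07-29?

705

August 2033: 31 − 23 = 8 days remain.
Then 22 full months totalling 668 days.
July 1–29, 2035: 29 days.
Total: 8 + 668 + 29 = 705 days.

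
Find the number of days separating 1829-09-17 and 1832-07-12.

1029

Day-of-year of September 17, 1829: 260.
Day-of-year of July 12, 1832: 194.
1829 has 365 days, so 365 − 260 = 105 days remain in 1829.
Full years: 1830: 365; 1831: 365. Sum = 730.
Total: 105 + 730 + 194 = 1029 days.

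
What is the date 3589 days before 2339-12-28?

2330-03-01

Count 3589 days before December 28, 2339:
Day-of-year of March 1, 2330: 60.
Day-of-year of December 28, 2339: 362.
2330 has 365 days, so 365 − 60 = 305 days remain in 2330.
Full years 2331–2338: 6 common + 2 leap = 6×365 + 2×366 = 2922 days.
Total: 305 + 2922 + 362 = 3589 days.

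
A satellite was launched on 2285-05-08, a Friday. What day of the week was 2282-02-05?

Sunday

Count forward from the earlier date (February 5, 2282) to the later (May 8, 2285):
February 5, 2282 → February 5, 2283: 365 days.
February 5, 2283 → February 5, 2284: 365 days.
February 5, 2284 → February 5, 2285: 366 days (2284 is a leap year).
February 2285: 28 − 5 = 23 days remain (2285 is not a leap year, so February has 28 days).
Then March (31), April (30): 31 + 30 = 61 days.
May 1–8, 2285: 8 days.
Residual: 92 days.
Total: 1188 days.
1188 mod 7 = 5, so 5 days before Friday is Sunday.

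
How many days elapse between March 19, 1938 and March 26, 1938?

7

Within March 1938: 26 − 19 = 7 days.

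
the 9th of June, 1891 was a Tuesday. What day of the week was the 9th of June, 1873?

Count forward from the earlier date (June 9, 1873) to the later (June 9, 1891):
From June 9, 1873 to June 9, 1891: 18 years, of which 4 contain a Feb 29 — 14×365 + 4×366 = 6574 days.
Total: 6574 days.
6574 mod 7 = 1, so 1 day before Tuesday is Monday.

Monday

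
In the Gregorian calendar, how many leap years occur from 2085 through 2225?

Years divisible by 4: 2088, 2092, …, 2224 — 35 in all.
Of these, 2100, 2200 are divisible by 100 but not 400, so not leap.
Leap years: 35 − 2 = 33.

33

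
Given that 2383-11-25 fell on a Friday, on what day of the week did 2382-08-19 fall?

Count forward from the earlier date (August 19, 2382) to the later (November 25, 2383):
Day-of-year of August 19, 2382: 231.
Day-of-year of November 25, 2383: 329.
2382 has 365 days, so 365 − 231 = 134 days remain in 2382.
Total: 134 + 329 = 463 days.
463 mod 7 = 1, so 1 day before Friday is Thursday.

Thursday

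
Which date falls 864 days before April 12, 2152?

November 30, 2149

Count 864 days before April 12, 2152:
Day-of-year of November 30, 2149: 334.
Day-of-year of April 12, 2152: 103.
2149 has 365 days, so 365 − 334 = 31 days remain in 2149.
Full years: 2150: 365; 2151: 365. Sum = 730.
Total: 31 + 730 + 103 = 864 days.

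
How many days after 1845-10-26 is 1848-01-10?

October 26, 1845 → October 26, 1846: 365 days.
October 26, 1846 → October 26, 1847: 365 days.
October 1847: 31 − 26 = 5 days remain.
Then November (30), December (31): 30 + 31 = 61 days.
January 1–10, 1848: 10 days.
Residual: 76 days.
Total: 806 days.

806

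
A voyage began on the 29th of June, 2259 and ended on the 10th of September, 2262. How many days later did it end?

June 29, 2259 → June 29, 2260: 366 days (2260 is a leap year).
June 29, 2260 → June 29, 2261: 365 days.
June 29, 2261 → June 29, 2262: 365 days.
June 2262: 30 − 29 = 1 day remains.
Then July (31), August (31): 31 + 31 = 62 days.
September 1–10, 2262: 10 days.
Residual: 73 days.
Total: 1169 days.

1169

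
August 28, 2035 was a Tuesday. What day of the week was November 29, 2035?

Thursday

August 2035: 31 − 28 = 3 days remain.
Then September (30), October (31): 30 + 31 = 61 days.
November 1–29, 2035: 29 days.
Total: 3 + 61 + 29 = 93 days.
93 mod 7 = 2, so 2 days after Tuesday is Thursday.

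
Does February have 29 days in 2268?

Yes

2268 is a leap year.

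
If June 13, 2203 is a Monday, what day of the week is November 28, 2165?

Thursday

Count forward from the earlier date (November 28, 2165) to the later (June 13, 2203):
From November 28, 2165 to November 28, 2202: 37 years, of which 8 contain a Feb 29 — 29×365 + 8×366 = 13513 days.
(2200 is not a leap year (divisible by 100 but not 400).)
November 2202: 30 − 28 = 2 days remain.
Then December (31), January (31), February 2203 (28), March (31), April (30), May (31): 31 + 31 + 28 + 31 + 30 + 31 = 182 days.
June 1–13, 2203: 13 days.
Residual: 197 days.
Total: 13710 days.
13710 mod 7 = 4, so 4 days before Monday is Thursday.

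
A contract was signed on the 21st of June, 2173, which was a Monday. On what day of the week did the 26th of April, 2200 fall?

Saturday

From June 21, 2173 to June 21, 2199: 26 years, of which 6 contain a Feb 29 — 20×365 + 6×366 = 9496 days.
June 2199: 30 − 21 = 9 days remain.
Then 9 full months totalling 274 days.
April 1–26, 2200: 26 days.
Residual: 309 days.
Total: 9805 days.
9805 mod 7 = 5, so 5 days after Monday is Saturday.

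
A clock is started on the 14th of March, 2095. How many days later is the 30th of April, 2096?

Day-of-year of March 14, 2095: 73.
Day-of-year of April 30, 2096: 121.
2095 has 365 days, so 365 − 73 = 292 days remain in 2095.
Total: 292 + 121 = 413 days.

413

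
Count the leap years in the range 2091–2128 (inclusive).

Years divisible by 4 in [2091, 2128]: 2092, 2096, 2100, 2104, 2108, 2112, 2116, 2120, 2124, 2128.
Of these, 2100 is divisible by 100 but not 400, so not leap.
Leap years: 10 − 1 = 9.

9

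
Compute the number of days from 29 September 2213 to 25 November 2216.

September 29, 2213 → September 29, 2214: 365 days.
September 29, 2214 → September 29, 2215: 365 days.
September 29, 2215 → September 29, 2216: 366 days (2216 is a leap year).
September 2216: 30 − 29 = 1 day remains.
Then October (31): 31 days.
November 1–25, 2216: 25 days.
Residual: 57 days.
Total: 1153 days.

1153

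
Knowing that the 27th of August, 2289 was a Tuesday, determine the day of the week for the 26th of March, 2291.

Thursday

August 2289: 31 − 27 = 4 days remain.
Then 18 full months totalling 546 days.
March 1–26, 2291: 26 days.
Total: 4 + 546 + 26 = 576 days.
576 mod 7 = 2, so 2 days after Tuesday is Thursday.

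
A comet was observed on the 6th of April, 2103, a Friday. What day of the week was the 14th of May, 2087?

Count forward from the earlier date (May 14, 2087) to the later (April 6, 2103):
Day-of-year of May 14, 2087: 134.
Day-of-year of April 6, 2103: 96.
2087 has 365 days, so 365 − 134 = 231 days remain in 2087.
Full years 2088–2102: 12 common + 3 leap = 12×365 + 3×366 = 5478 days.
Total: 231 + 5478 + 96 = 5805 days.
5805 mod 7 = 2, so 2 days before Friday is Wednesday.

Wednesday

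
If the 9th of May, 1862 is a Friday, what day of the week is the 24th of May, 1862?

Saturday

Within May 1862: 24 − 9 = 15 days.
15 mod 7 = 1, so 1 day after Friday is Saturday.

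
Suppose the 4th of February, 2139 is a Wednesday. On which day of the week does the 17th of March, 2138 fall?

Monday

Count forward from the earlier date (March 17, 2138) to the later (February 4, 2139):
March 2138: 31 − 17 = 14 days remain.
Then 10 full months totalling 306 days.
February 1–4, 2139: 4 days (2139 is not a leap year).
Total: 14 + 306 + 4 = 324 days.
324 mod 7 = 2, so 2 days before Wednesday is Monday.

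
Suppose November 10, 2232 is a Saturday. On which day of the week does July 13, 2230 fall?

Count forward from the earlier date (July 13, 2230) to the later (November 10, 2232):
Day-of-year of July 13, 2230: 194.
Day-of-year of November 10, 2232: 315.
2230 has 365 days, so 365 − 194 = 171 days remain in 2230.
Full years: 2231: 365. Sum = 365.
Total: 171 + 365 + 315 = 851 days.
851 mod 7 = 4, so 4 days before Saturday is Tuesday.

Tuesday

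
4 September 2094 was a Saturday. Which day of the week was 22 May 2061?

Sunday

Count forward from the earlier date (May 22, 2061) to the later (September 4, 2094):
Day-of-year of May 22, 2061: 142.
Day-of-year of September 4, 2094: 247.
2061 has 365 days, so 365 − 142 = 223 days remain in 2061.
Full years 2062–2093: 24 common + 8 leap = 24×365 + 8×366 = 11688 days.
Total: 223 + 11688 + 247 = 12158 days.
12158 mod 7 = 6, so 6 days before Saturday is Sunday.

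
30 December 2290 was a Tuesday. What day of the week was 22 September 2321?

Thursday

From December 30, 2290 to December 30, 2320: 30 years, of which 7 contain a Feb 29 — 23×365 + 7×366 = 10957 days.
(2300 is not a leap year (divisible by 100 but not 400).)
December 2320: 31 − 30 = 1 day remains.
Then January (31), February 2321 (28), March (31), April (30), May (31), June (30), July (31), August (31): 31 + 28 + 31 + 30 + 31 + 30 + 31 + 31 = 243 days.
September 1–22, 2321: 22 days.
Residual: 266 days.
Total: 11223 days.
11223 mod 7 = 2, so 2 days after Tuesday is Thursday.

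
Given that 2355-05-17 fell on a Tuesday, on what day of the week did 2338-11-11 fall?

Count forward from the earlier date (November 11, 2338) to the later (May 17, 2355):
Day-of-year of November 11, 2338: 315.
Day-of-year of May 17, 2355: 137.
2338 has 365 days, so 365 − 315 = 50 days remain in 2338.
Full years 2339–2354: 12 common + 4 leap = 12×365 + 4×366 = 5844 days.
Total: 50 + 5844 + 137 = 6031 days.
6031 mod 7 = 4, so 4 days before Tuesday is Friday.

Friday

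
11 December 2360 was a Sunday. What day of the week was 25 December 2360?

Sunday

Within December 2360: 25 − 11 = 14 days.
14 is a multiple of 7, so 25 December 2360 falls on the same weekday: Sunday.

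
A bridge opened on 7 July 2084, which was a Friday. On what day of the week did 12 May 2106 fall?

Wednesday

From July 7, 2084 to July 7, 2105: 21 years, of which 4 contain a Feb 29 — 17×365 + 4×366 = 7669 days.
(2100 is not a leap year (divisible by 100 but not 400).)
July 2105: 31 − 7 = 24 days remain.
Then 9 full months totalling 273 days.
May 1–12, 2106: 12 days.
Residual: 309 days.
Total: 7978 days.
7978 mod 7 = 5, so 5 days after Friday is Wednesday.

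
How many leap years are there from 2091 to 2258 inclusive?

Years divisible by 4: 2092, 2096, …, 2256 — 42 in all.
Of these, 2100, 2200 are divisible by 100 but not 400, so not leap.
Leap years: 42 − 2 = 40.

40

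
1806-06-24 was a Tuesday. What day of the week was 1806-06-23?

Count forward from the earlier date (June 23, 1806) to the later (June 24, 1806):
Within June 1806: 24 − 23 = 1 day.
1 mod 7 = 1, so 1 day before Tuesday is Monday.

Monday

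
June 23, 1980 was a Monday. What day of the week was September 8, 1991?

From June 23, 1980 to June 23, 1991: 11 years, of which 2 contain a Feb 29 — 9×365 + 2×366 = 4017 days.
June 1991: 30 − 23 = 7 days remain.
Then July (31), August (31): 31 + 31 = 62 days.
September 1–8, 1991: 8 days.
Residual: 77 days.
Total: 4094 days.
4094 mod 7 = 6, so 6 days after Monday is Sunday.

Sunday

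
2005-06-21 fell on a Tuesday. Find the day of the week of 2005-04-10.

Sunday

Count forward from the earlier date (April 10, 2005) to the later (June 21, 2005):
April 2005: 30 − 10 = 20 days remain.
Then May (31): 31 days.
June 1–21, 2005: 21 days.
Total: 20 + 31 + 21 = 72 days.
72 mod 7 = 2, so 2 days before Tuesday is Sunday.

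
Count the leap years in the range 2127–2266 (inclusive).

Years divisible by 4: 2128, 2132, …, 2264 — 35 in all.
Of these, 2200 is divisible by 100 but not 400, so not leap.
Leap years: 35 − 1 = 34.

34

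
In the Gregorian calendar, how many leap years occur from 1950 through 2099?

37

Years divisible by 4: 1952, 1956, …, 2096 — 37 in all.
2000 is divisible by 400, so still leap.
No century exceptions apply. Count: 37.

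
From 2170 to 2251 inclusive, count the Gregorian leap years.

19

Years divisible by 4: 2172, 2176, …, 2248 — 20 in all.
Of these, 2200 is divisible by 100 but not 400, so not leap.
Leap years: 20 − 1 = 19.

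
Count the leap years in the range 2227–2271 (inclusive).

11

Years divisible by 4 in [2227, 2271]: 2228, 2232, 2236, 2240, 2244, 2248, 2252, 2256, 2260, 2264, 2268.
No century exceptions apply. Count: 11.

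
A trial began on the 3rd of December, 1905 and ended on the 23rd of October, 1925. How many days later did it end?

7264

From December 3, 1905 to December 3, 1924: 19 years, of which 5 contain a Feb 29 — 14×365 + 5×366 = 6940 days.
December 1924: 31 − 3 = 28 days remain.
Then 9 full months totalling 273 days.
October 1–23, 1925: 23 days.
Residual: 324 days.
Total: 7264 days.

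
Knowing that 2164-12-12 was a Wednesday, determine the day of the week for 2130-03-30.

Thursday

Count forward from the earlier date (March 30, 2130) to the later (December 12, 2164):
Day-of-year of March 30, 2130: 89.
Day-of-year of December 12, 2164: 347.
2130 has 365 days, so 365 − 89 = 276 days remain in 2130.
Full years 2131–2163: 25 common + 8 leap = 25×365 + 8×366 = 12053 days.
Total: 276 + 12053 + 347 = 12676 days.
12676 mod 7 = 6, so 6 days before Wednesday is Thursday.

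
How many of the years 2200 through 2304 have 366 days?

25

Years divisible by 4: 2200, 2204, …, 2304 — 27 in all.
Of these, 2200, 2300 are divisible by 100 but not 400, so not leap.
Leap years: 27 − 2 = 25.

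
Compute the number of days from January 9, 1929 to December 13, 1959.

11295

From January 9, 1929 to January 9, 1959: 30 years, of which 7 contain a Feb 29 — 23×365 + 7×366 = 10957 days.
January 1959: 31 − 9 = 22 days remain.
Then 10 full months totalling 303 days.
December 1–13, 1959: 13 days.
Residual: 338 days.
Total: 11295 days.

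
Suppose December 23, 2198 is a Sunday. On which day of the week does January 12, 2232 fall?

Day-of-year of December 23, 2198: 357.
Day-of-year of January 12, 2232: 12.
2198 has 365 days, so 365 − 357 = 8 days remain in 2198.
Full years 2199–2231: 26 common + 7 leap = 26×365 + 7×366 = 12052 days.
Total: 8 + 12052 + 12 = 12072 days.
12072 mod 7 = 4, so 4 days after Sunday is Thursday.

Thursday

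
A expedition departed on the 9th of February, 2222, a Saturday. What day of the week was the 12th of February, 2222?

Within February 2222: 12 − 9 = 3 days.
3 mod 7 = 3, so 3 days after Saturday is Tuesday.

Tuesday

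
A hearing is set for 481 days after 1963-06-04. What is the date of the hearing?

1964-09-27

Count 481 days after June 4, 1963:
Day-of-year of June 4, 1963: 155.
Day-of-year of September 27, 1964: 271.
1963 has 365 days, so 365 − 155 = 210 days remain in 1963.
Total: 210 + 271 = 481 days.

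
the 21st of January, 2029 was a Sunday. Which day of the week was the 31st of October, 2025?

Friday

Count forward from the earlier date (October 31, 2025) to the later (January 21, 2029):
October 31, 2025 → October 31, 2026: 365 days.
October 31, 2026 → October 31, 2027: 365 days.
October 31, 2027 → October 31, 2028: 366 days (2028 is a leap year).
October 2028: 31 − 31 = 0 days remain.
Then November (30), December (31): 30 + 31 = 61 days.
January 1–21, 2029: 21 days.
Residual: 82 days.
Total: 1178 days.
1178 mod 7 = 2, so 2 days before Sunday is Friday.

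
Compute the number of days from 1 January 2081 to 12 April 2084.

Day-of-year of January 1, 2081: 1.
Day-of-year of April 12, 2084: 103.
2081 has 365 days, so 365 − 1 = 364 days remain in 2081.
Full years: 2082: 365; 2083: 365. Sum = 730.
Total: 364 + 730 + 103 = 1197 days.

1197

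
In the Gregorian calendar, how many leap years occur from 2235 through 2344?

Years divisible by 4: 2236, 2240, …, 2344 — 28 in all.
Of these, 2300 is divisible by 100 but not 400, so not leap.
Leap years: 28 − 1 = 27.

27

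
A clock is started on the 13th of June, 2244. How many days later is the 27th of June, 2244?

14

Within June 2244: 27 − 13 = 14 days.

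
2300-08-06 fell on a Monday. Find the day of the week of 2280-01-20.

Count forward from the earlier date (January 20, 2280) to the later (August 6, 2300):
From January 20, 2280 to January 20, 2300: 20 years, of which 5 contain a Feb 29 — 15×365 + 5×366 = 7305 days.
January 2300: 31 − 20 = 11 days remain.
Then February 2300 (28), March (31), April (30), May (31), June (30), July (31): 28 + 31 + 30 + 31 + 30 + 31 = 181 days.
August 1–6, 2300: 6 days.
Residual: 198 days.
Total: 7503 days.
7503 mod 7 = 6, so 6 days before Monday is Tuesday.

Tuesday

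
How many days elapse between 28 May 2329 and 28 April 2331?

May 28, 2329 → May 28, 2330: 365 days.
May 2330: 31 − 28 = 3 days remain.
Then 10 full months totalling 304 days.
April 1–28, 2331: 28 days.
Residual: 335 days.
Total: 700 days.

700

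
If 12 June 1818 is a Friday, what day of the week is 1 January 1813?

Count forward from the earlier date (January 1, 1813) to the later (June 12, 1818):
January 1, 1813 → January 1, 1814: 365 days.
January 1, 1814 → January 1, 1815: 365 days.
January 1, 1815 → January 1, 1816: 365 days.
January 1, 1816 → January 1, 1817: 366 days (1816 is a leap year).
January 1, 1817 → January 1, 1818: 365 days.
January 1818: 31 − 1 = 30 days remain.
Then February 1818 (28), March (31), April (30), May (31): 28 + 31 + 30 + 31 = 120 days.
June 1–12, 1818: 12 days.
Residual: 162 days.
Total: 1988 days.
1988 is a multiple of 7, so 1 January 1813 falls on the same weekday: Friday.

Friday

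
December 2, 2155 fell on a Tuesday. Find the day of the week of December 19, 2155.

Friday

Within December 2155: 19 − 2 = 17 days.
17 mod 7 = 3, so 3 days after Tuesday is Friday.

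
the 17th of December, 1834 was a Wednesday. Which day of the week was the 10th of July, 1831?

Count forward from the earlier date (July 10, 1831) to the later (December 17, 1834):
July 10, 1831 → July 10, 1832: 366 days (1832 is a leap year).
July 10, 1832 → July 10, 1833: 365 days.
July 10, 1833 → July 10, 1834: 365 days.
July 1834: 31 − 10 = 21 days remain.
Then August (31), September (30), October (31), November (30): 31 + 30 + 31 + 30 = 122 days.
December 1–17, 1834: 17 days.
Residual: 160 days.
Total: 1256 days.
1256 mod 7 = 3, so 3 days before Wednesday is Sunday.

Sunday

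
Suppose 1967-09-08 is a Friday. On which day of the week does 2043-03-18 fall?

Wednesday

From September 8, 1967 to September 8, 2042: 75 years, of which 19 contain a Feb 29 — 56×365 + 19×366 = 27394 days.
(2000 is a leap year (divisible by 400).)
September 2042: 30 − 8 = 22 days remain.
Then October (31), November (30), December (31), January (31), February 2043 (28): 31 + 30 + 31 + 31 + 28 = 151 days.
March 1–18, 2043: 18 days.
Residual: 191 days.
Total: 27585 days.
27585 mod 7 = 5, so 5 days after Friday is Wednesday.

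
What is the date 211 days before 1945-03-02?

1944-08-03

Count 211 days before March 2, 1945:
Day-of-year of August 3, 1944: 216.
Day-of-year of March 2, 1945: 61.
1944 has 366 days, so 366 − 216 = 150 days remain in 1944.
Total: 150 + 61 = 211 days.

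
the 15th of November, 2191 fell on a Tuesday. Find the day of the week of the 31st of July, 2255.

From November 15, 2191 to November 15, 2254: 63 years, of which 15 contain a Feb 29 — 48×365 + 15×366 = 23010 days.
(2200 is not a leap year (divisible by 100 but not 400).)
November 2254: 30 − 15 = 15 days remain.
Then December (31), January (31), February 2255 (28), March (31), April (30), May (31), June (30): 31 + 31 + 28 + 31 + 30 + 31 + 30 = 212 days.
July 1–31, 2255: 31 days.
Residual: 258 days.
Total: 23268 days.
23268 is a multiple of 7, so the 31st of July, 2255 falls on the same weekday: Tuesday.

Tuesday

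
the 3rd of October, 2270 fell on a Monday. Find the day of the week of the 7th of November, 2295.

Thursday

From October 3, 2270 to October 3, 2295: 25 years, of which 6 contain a Feb 29 — 19×365 + 6×366 = 9131 days.
October 2295: 31 − 3 = 28 days remain.
November 1–7, 2295: 7 days.
Residual: 35 days.
Total: 9166 days.
9166 mod 7 = 3, so 3 days after Monday is Thursday.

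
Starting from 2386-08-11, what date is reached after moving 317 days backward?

2385-09-28

Count 317 days before August 11, 2386:
September 2385: 30 − 28 = 2 days remain.
Then 10 full months totalling 304 days.
August 1–11, 2386: 11 days.
Total: 2 + 304 + 11 = 317 days.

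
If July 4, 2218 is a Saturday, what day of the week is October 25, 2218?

July 2218: 31 − 4 = 27 days remain.
Then August (31), September (30): 31 + 30 = 61 days.
October 1–25, 2218: 25 days.
Total: 27 + 61 + 25 = 113 days.
113 mod 7 = 1, so 1 day after Saturday is Sunday.

Sunday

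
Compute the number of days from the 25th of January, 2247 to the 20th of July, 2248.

Day-of-year of January 25, 2247: 25.
Day-of-year of July 20, 2248: 202.
2247 has 365 days, so 365 − 25 = 340 days remain in 2247.
Total: 340 + 202 = 542 days.

542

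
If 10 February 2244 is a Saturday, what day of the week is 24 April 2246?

Friday

Day-of-year of February 10, 2244: 41.
Day-of-year of April 24, 2246: 114.
2244 has 366 days, so 366 − 41 = 325 days remain in 2244.
Full years: 2245: 365. Sum = 365.
Total: 325 + 365 + 114 = 804 days.
804 mod 7 = 6, so 6 days after Saturday is Friday.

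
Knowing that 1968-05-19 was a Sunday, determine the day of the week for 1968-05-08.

Wednesday

Count forward from the earlier date (May 8, 1968) to the later (May 19, 1968):
Within May 1968: 19 − 8 = 11 days.
11 mod 7 = 4, so 4 days before Sunday is Wednesday.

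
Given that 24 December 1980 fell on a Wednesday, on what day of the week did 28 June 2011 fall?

Tuesday

From December 24, 1980 to December 24, 2010: 30 years, of which 7 contain a Feb 29 — 23×365 + 7×366 = 10957 days.
(2000 is a leap year (divisible by 400).)
December 2010: 31 − 24 = 7 days remain.
Then January (31), February 2011 (28), March (31), April (30), May (31): 31 + 28 + 31 + 30 + 31 = 151 days.
June 1–28, 2011: 28 days.
Residual: 186 days.
Total: 11143 days.
11143 mod 7 = 6, so 6 days after Wednesday is Tuesday.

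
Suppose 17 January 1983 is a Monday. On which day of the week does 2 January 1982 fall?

Saturday

Count forward from the earlier date (January 2, 1982) to the later (January 17, 1983):
January 1982: 31 − 2 = 29 days remain.
Then 11 full months totalling 334 days.
January 1–17, 1983: 17 days.
Total: 29 + 334 + 17 = 380 days.
380 mod 7 = 2, so 2 days before Monday is Saturday.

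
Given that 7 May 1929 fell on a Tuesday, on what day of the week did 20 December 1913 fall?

Saturday

Count forward from the earlier date (December 20, 1913) to the later (May 7, 1929):
From December 20, 1913 to December 20, 1928: 15 years, of which 4 contain a Feb 29 — 11×365 + 4×366 = 5479 days.
December 1928: 31 − 20 = 11 days remain.
Then January (31), February 1929 (28), March (31), April (30): 31 + 28 + 31 + 30 = 120 days.
May 1–7, 1929: 7 days.
Residual: 138 days.
Total: 5617 days.
5617 mod 7 = 3, so 3 days before Tuesday is Saturday.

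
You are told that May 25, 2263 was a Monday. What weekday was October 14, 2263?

Wednesday

May 2263: 31 − 25 = 6 days remain.
Then June (30), July (31), August (31), September (30): 30 + 31 + 31 + 30 = 122 days.
October 1–14, 2263: 14 days.
Total: 6 + 122 + 14 = 142 days.
142 mod 7 = 2, so 2 days after Monday is Wednesday.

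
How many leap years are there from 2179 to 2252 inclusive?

18

Years divisible by 4: 2180, 2184, …, 2252 — 19 in all.
Of these, 2200 is divisible by 100 but not 400, so not leap.
Leap years: 19 − 1 = 18.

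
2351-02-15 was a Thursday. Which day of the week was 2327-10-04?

Count forward from the earlier date (October 4, 2327) to the later (February 15, 2351):
Day-of-year of October 4, 2327: 277.
Day-of-year of February 15, 2351: 46.
2327 has 365 days, so 365 − 277 = 88 days remain in 2327.
Full years 2328–2350: 17 common + 6 leap = 17×365 + 6×366 = 8401 days.
Total: 88 + 8401 + 46 = 8535 days.
8535 mod 7 = 2, so 2 days before Thursday is Tuesday.

Tuesday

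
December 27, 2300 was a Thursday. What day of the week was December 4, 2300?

Tuesday

Count forward from the earlier date (December 4, 2300) to the later (December 27, 2300):
Within December 2300: 27 − 4 = 23 days.
23 mod 7 = 2, so 2 days before Thursday is Tuesday.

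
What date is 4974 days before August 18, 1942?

January 4, 1929

Count 4974 days before August 18, 1942:
Day-of-year of January 4, 1929: 4.
Day-of-year of August 18, 1942: 230.
1929 has 365 days, so 365 − 4 = 361 days remain in 1929.
Full years 1930–1941: 9 common + 3 leap = 9×365 + 3×366 = 4383 days.
Total: 361 + 4383 + 230 = 4974 days.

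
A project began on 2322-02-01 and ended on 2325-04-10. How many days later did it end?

1164

February 1, 2322 → February 1, 2323: 365 days.
February 1, 2323 → February 1, 2324: 365 days.
February 1, 2324 → February 1, 2325: 366 days (2324 is a leap year).
February 2325: 28 − 1 = 27 days remain (2325 is not a leap year, so February has 28 days).
Then March (31): 31 days.
April 1–10, 2325: 10 days.
Residual: 68 days.
Total: 1164 days.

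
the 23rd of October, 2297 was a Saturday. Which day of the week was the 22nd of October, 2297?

Friday

Count forward from the earlier date (October 22, 2297) to the later (October 23, 2297):
Within October 2297: 23 − 22 = 1 day.
1 mod 7 = 1, so 1 day before Saturday is Friday.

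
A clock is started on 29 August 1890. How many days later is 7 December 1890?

100

August 1890: 31 − 29 = 2 days remain.
Then September (30), October (31), November (30): 30 + 31 + 30 = 91 days.
December 1–7, 1890: 7 days.
Total: 2 + 91 + 7 = 100 days.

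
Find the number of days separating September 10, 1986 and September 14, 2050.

23380

From September 10, 1986 to September 10, 2050: 64 years, of which 16 contain a Feb 29 — 48×365 + 16×366 = 23376 days.
(2000 is a leap year (divisible by 400).)
Within September 2050: 14 − 10 = 4 days.
Total: 23380 days.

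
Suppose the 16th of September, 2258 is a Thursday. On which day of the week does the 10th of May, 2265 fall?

September 16, 2258 → September 16, 2259: 365 days.
September 16, 2259 → September 16, 2260: 366 days (2260 is a leap year).
September 16, 2260 → September 16, 2261: 365 days.
September 16, 2261 → September 16, 2262: 365 days.
September 16, 2262 → September 16, 2263: 365 days.
September 16, 2263 → September 16, 2264: 366 days (2264 is a leap year).
September 2264: 30 − 16 = 14 days remain.
Then October (31), November (30), December (31), January (31), February 2265 (28), March (31), April (30): 31 + 30 + 31 + 31 + 28 + 31 + 30 = 212 days.
May 1–10, 2265: 10 days.
Residual: 236 days.
Total: 2428 days.
2428 mod 7 = 6, so 6 days after Thursday is Wednesday.

Wednesday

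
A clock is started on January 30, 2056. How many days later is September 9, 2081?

From January 30, 2056 to January 30, 2081: 25 years, of which 7 contain a Feb 29 — 18×365 + 7×366 = 9132 days.
January 2081: 31 − 30 = 1 day remains.
Then February 2081 (28), March (31), April (30), May (31), June (30), July (31), August (31): 28 + 31 + 30 + 31 + 30 + 31 + 31 = 212 days.
September 1–9, 2081: 9 days.
Residual: 222 days.
Total: 9354 days.

9354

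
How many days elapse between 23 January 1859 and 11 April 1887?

10305

Day-of-year of January 23, 1859: 23.
Day-of-year of April 11, 1887: 101.
1859 has 365 days, so 365 − 23 = 342 days remain in 1859.
Full years 1860–1886: 20 common + 7 leap = 20×365 + 7×366 = 9862 days.
Total: 342 + 9862 + 101 = 10305 days.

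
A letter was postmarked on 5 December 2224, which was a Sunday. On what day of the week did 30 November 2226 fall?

Thursday

Day-of-year of December 5, 2224: 340.
Day-of-year of November 30, 2226: 334.
2224 has 366 days, so 366 − 340 = 26 days remain in 2224.
Full years: 2225: 365. Sum = 365.
Total: 26 + 365 + 334 = 725 days.
725 mod 7 = 4, so 4 days after Sunday is Thursday.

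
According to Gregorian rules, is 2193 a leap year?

2193 is not a leap year.

No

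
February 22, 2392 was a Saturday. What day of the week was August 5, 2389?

Count forward from the earlier date (August 5, 2389) to the later (February 22, 2392):
Day-of-year of August 5, 2389: 217.
Day-of-year of February 22, 2392: 53.
2389 has 365 days, so 365 − 217 = 148 days remain in 2389.
Full years: 2390: 365; 2391: 365. Sum = 730.
Total: 148 + 730 + 53 = 931 days.
931 is a multiple of 7, so August 5, 2389 falls on the same weekday: Saturday.

Saturday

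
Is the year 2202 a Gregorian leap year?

2202 is not a leap year.

No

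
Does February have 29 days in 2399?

No

2399 is not a leap year.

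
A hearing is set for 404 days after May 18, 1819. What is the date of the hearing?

June 25, 1820

Count 404 days after May 18, 1819:
May 18, 1819 → May 18, 1820: 366 days (1820 is a leap year).
May 1820: 31 − 18 = 13 days remain.
June 1–25, 1820: 25 days.
Residual: 38 days.
Total: 404 days.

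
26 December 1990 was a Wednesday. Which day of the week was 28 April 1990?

Saturday

Count forward from the earlier date (April 28, 1990) to the later (December 26, 1990):
April 1990: 30 − 28 = 2 days remain.
Then May (31), June (30), July (31), August (31), September (30), October (31), November (30): 31 + 30 + 31 + 31 + 30 + 31 + 30 = 214 days.
December 1–26, 1990: 26 days.
Total: 2 + 214 + 26 = 242 days.
242 mod 7 = 4, so 4 days before Wednesday is Saturday.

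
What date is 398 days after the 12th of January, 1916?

the 13th of February, 1917

Count 398 days after January 12, 1916:
January 12, 1916 → January 12, 1917: 366 days (1916 is a leap year).
January 1917: 31 − 12 = 19 days remain.
February 1–13, 1917: 13 days (1917 is not a leap year).
Residual: 32 days.
Total: 398 days.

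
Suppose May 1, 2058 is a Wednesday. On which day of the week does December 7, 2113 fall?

Day-of-year of May 1, 2058: 121.
Day-of-year of December 7, 2113: 341.
2058 has 365 days, so 365 − 121 = 244 days remain in 2058.
Full years 2059–2112: 41 common + 13 leap = 41×365 + 13×366 = 19723 days.
Total: 244 + 19723 + 341 = 20308 days.
20308 mod 7 = 1, so 1 day after Wednesday is Thursday.

Thursday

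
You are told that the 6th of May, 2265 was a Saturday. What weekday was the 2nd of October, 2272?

Day-of-year of May 6, 2265: 126.
Day-of-year of October 2, 2272: 276.
2265 has 365 days, so 365 − 126 = 239 days remain in 2265.
Full years: 2266: 365; 2267: 365; 2268: 366; 2269: 365; 2270: 365; 2271: 365. Sum = 2191.
Total: 239 + 2191 + 276 = 2706 days.
2706 mod 7 = 4, so 4 days after Saturday is Wednesday.

Wednesday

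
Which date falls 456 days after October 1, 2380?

December 31, 2381

Count 456 days after October 1, 2380:
October 2380: 31 − 1 = 30 days remain.
Then 13 full months totalling 395 days.
December 1–31, 2381: 31 days.
Total: 30 + 395 + 31 = 456 days.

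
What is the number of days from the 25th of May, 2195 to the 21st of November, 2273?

28669

Day-of-year of May 25, 2195: 145.
Day-of-year of November 21, 2273: 325.
2195 has 365 days, so 365 − 145 = 220 days remain in 2195.
Full years 2196–2272: 58 common + 19 leap = 58×365 + 19×366 = 28124 days.
Total: 220 + 28124 + 325 = 28669 days.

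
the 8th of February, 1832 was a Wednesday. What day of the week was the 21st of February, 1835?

Saturday

February 8, 1832 → February 8, 1833: 366 days (1832 is a leap year).
February 8, 1833 → February 8, 1834: 365 days.
February 8, 1834 → February 8, 1835: 365 days.
Within February 1835: 21 − 8 = 13 days.
Total: 1109 days.
1109 mod 7 = 3, so 3 days after Wednesday is Saturday.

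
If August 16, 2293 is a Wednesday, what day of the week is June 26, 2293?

Count forward from the earlier date (June 26, 2293) to the later (August 16, 2293):
June 2293: 30 − 26 = 4 days remain.
Then July (31): 31 days.
August 1–16, 2293: 16 days.
Total: 4 + 31 + 16 = 51 days.
51 mod 7 = 2, so 2 days before Wednesday is Monday.

Monday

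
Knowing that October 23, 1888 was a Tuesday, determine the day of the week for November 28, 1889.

Thursday

October 1888: 31 − 23 = 8 days remain.
Then 12 full months totalling 365 days.
November 1–28, 1889: 28 days.
Total: 8 + 365 + 28 = 401 days.
401 mod 7 = 2, so 2 days after Tuesday is Thursday.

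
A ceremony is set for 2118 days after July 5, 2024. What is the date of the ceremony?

April 23, 2030

Count 2118 days after July 5, 2024:
Day-of-year of July 5, 2024: 187.
Day-of-year of April 23, 2030: 113.
2024 has 366 days, so 366 − 187 = 179 days remain in 2024.
Full years: 2025: 365; 2026: 365; 2027: 365; 2028: 366; 2029: 365. Sum = 1826.
Total: 179 + 1826 + 113 = 2118 days.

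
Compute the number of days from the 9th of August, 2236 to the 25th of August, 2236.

16

Within August 2236: 25 − 9 = 16 days.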